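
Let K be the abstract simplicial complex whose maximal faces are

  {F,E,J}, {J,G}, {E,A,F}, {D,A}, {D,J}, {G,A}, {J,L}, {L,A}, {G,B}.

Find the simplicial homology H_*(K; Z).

H_0 ≅ Z,  H_1 ≅ Z^3,  H_2 = 0.

We work with the vertex ordering A < B < D < E < F < G < J < L. The simplices of K, each written with vertices in increasing order, are:

  0-simplices (8): A, B, D, E, F, G, J, L
  1-simplices (12): AD, AE, AF, AG, AL, BG, DJ, EF, EJ, FJ, GJ, JL
  2-simplices (2): AEF, EFJ

Hence C_0 ≅ Z^8, C_1 ≅ Z^12, C_2 ≅ Z^2.

The boundary map ∂_1: C_1 → C_0 sends each edge [p,q] (with p < q) to q − p. For instance
  ∂AF = F − A.
As a 8×12 matrix over Z this has rank 7, with invariant factors (1,1,1,1,1,1,1).

∂_2: C_2 → C_1 sends each 2-simplex [p,q,r] to [q,r] − [p,r] + [p,q]. For instance
  ∂AEF = EF − AF + AE,
  ∂EFJ = FJ − EJ + EF.
The 12×2 boundary matrix has rank 2 and Smith normal form diag(1,1).

Reading off H_k = ker ∂_k / im ∂_{k+1}:

  H_0: rank C_0 − rank ∂_1 = 8 − 7 = 1, and the invariant factors of ∂_1 are all 1, so H_0 ≅ Z.
  H_1: rank ker ∂_1 − rank ∂_2 = (12 − 7) − 2 = 3, and the invariant factors of ∂_2 are all 1, so H_1 ≅ Z^3.
  H_2: rank ker ∂_2 − rank ∂_3 = (2 − 2) − 0 = 0, and there is no ∂_3, so H_2 ≅ 0.

As a check, the Euler characteristic is 8 − 12 + 2 = -2, which agrees with 1 − 3 + 0 = -2.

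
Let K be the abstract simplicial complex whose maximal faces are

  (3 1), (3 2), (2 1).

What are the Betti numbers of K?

Fix the vertex order 1 < 2 < 3 and write every simplex with vertices in increasing order. Then dim K = 1 and the simplices of K are:

  0-simplices (3): [1], [2], [3]
  1-simplices (3): [1,2], [1,3], [2,3]

giving chain groups C_0 ≅ Z^3, C_1 ≅ Z^3.

Boundary ∂_1: C_1 → C_0 sends each edge [p,q] (with p < q) to q − p. For instance
  ∂[2,3] = [3] − [2].
This gives a 3×3 integer matrix of rank 2; reducing to Smith normal form yields diagonal entries (1,1).

From H_k ≅ ker(∂_k) / im(∂_{k+1}) we obtain:

  H_0: rank C_0 − rank ∂_1 = 3 − 2 = 1, and the invariant factors of ∂_1 are all 1, so H_0 ≅ Z.
  H_1: rank ker ∂_1 − rank ∂_2 = (3 − 2) − 0 = 1, and there is no ∂_2, so H_1 ≅ Z.

As a check, the Euler characteristic is 3 − 3 = 0, which agrees with 1 − 1 = 0.
(K is a triangulation of the circle S^1.)

Hence the Betti numbers are b_0 = 1, b_1 = 1.

b_0 = 1, b_1 = 1.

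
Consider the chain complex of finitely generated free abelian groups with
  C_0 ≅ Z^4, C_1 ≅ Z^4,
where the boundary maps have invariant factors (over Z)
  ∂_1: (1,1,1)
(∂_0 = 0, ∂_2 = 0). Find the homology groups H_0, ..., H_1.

H_0: b_0 = 4 − 0 − 3 = 1; torsion from ∂_1 factors > 1: none. So H_0 = Z.
H_1: b_1 = 4 − 3 − 0 = 1; torsion from ∂_2 factors > 1: none. So H_1 = Z.

H_0 = Z,  H_1 = Z.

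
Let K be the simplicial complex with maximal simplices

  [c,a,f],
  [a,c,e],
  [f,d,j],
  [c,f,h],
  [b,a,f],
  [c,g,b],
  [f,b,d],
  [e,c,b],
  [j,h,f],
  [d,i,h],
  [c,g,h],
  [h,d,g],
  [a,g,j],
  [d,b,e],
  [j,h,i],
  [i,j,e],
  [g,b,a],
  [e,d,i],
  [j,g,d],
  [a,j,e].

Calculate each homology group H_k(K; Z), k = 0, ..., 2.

Fix the vertex order a < b < c < d < e < f < g < h < i < j and write every simplex with vertices in increasing order. Then dim K = 2 and the simplices of K are:

  0-simplices (10): a, b, c, d, e, f, g, h, i, j
  1-simplices (30): ab, ac, ae, af, ag, aj, bc, bd, be, bf, bg, ce, cf, cg, ch, de, df, dg, dh, di, dj, ei, ej, fh, fj, gh, gj, hi, hj, ij
  2-simplices (20): abf, abg, ace, acf, aej, agj, bce, bcg, bde, bdf, cfh, cgh, dei, dfj, dgh, dgj, dhi, eij, fhj, hij

so the chain groups are C_0 ≅ Z^10, C_1 ≅ Z^30, C_2 ≅ Z^20.

∂_1: C_1 → C_0 maps an edge to its endpoints' difference, ∂[p,q] = q − p. For instance
  ∂ei = i − e.
The resulting 10×30 matrix has rank 9, and its Smith normal form has invariant factors (1,1,1,1,1,1,1,1,1).

Boundary ∂_2: C_2 → C_1 maps a triangle to the signed sum of its edges. For instance
  ∂acf = cf − af + ac,
  ∂dhi = hi − di + dh.
The 30×20 boundary matrix has rank 20 and Smith normal form diag(1,1,1,1,1,1,1,1,1,1,1,1,1,1,1,1,1,1,1,2).

Reading off H_k = ker ∂_k / im ∂_{k+1}:

  H_0: rank C_0 − rank ∂_1 = 10 − 9 = 1, and the invariant factors of ∂_1 are all 1, so H_0 = Z.
  H_1: rank ker ∂_1 − rank ∂_2 = (30 − 9) − 20 = 1, and ∂_2 has invariant factor 2 > 1, so H_1 = Z ⊕ Z/2.
  H_2: rank ker ∂_2 − rank ∂_3 = (20 − 20) − 0 = 0, and there is no ∂_3, so H_2 = 0.

H_0 = Z,  H_1 = Z ⊕ Z/2,  H_2 = 0.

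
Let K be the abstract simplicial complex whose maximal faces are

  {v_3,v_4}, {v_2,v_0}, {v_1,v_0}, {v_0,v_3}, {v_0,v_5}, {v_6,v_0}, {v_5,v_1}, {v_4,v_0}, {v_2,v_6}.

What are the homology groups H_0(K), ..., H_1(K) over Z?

K has 7 vertices, 9 edges.
rank ∂_0 = 0, rank ∂_1 = 6 ⇒ b_0 = 7 − 0 − 6 = 1; all invariant factors of ∂_1 are 1 so no torsion. So H_0 ≅ Z.
rank ∂_1 = 6, rank ∂_2 = 0 ⇒ b_1 = 9 − 6 − 0 = 3. So H_1 ≅ Z^3.

H_0 ≅ Z,  H_1 ≅ Z^3.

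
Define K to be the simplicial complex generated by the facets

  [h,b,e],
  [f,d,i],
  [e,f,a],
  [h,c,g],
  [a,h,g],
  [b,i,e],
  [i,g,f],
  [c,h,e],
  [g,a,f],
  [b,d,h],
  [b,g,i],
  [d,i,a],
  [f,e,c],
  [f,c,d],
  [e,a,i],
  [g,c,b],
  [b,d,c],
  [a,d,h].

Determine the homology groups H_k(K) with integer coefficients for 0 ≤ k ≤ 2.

Order the vertices as a < b < c < d < e < f < g < h < i. Listing each simplex with vertices in this order, K has dimension 2 with simplices:

  0-simplices (9): a, b, c, d, e, f, g, h, i
  1-simplices (27): ad, ae, af, ag, ah, ai, bc, bd, be, bg, bh, bi, cd, ce, cf, cg, ch, df, dh, di, ef, eh, ei, fg, fi, gh, gi
  2-simplices (18): adh, adi, aef, aei, afg, agh, bcd, bcg, bdh, beh, bei, bgi, cdf, cef, ceh, cgh, dfi, fgi

giving chain groups C_0 ≅ Z^9, C_1 ≅ Z^27, C_2 ≅ Z^18.

The boundary map ∂_1: C_1 → C_0 is given by ∂[p,q] = [q] − [p].
This gives a 9×27 integer matrix of rank 8; reducing to Smith normal form yields diagonal entries (1,1,1,1,1,1,1,1).

Boundary ∂_2: C_2 → C_1 sends each 2-simplex [p,q,r] to [q,r] − [p,r] + [p,q]. For instance
  ∂afg = fg − ag + af,
  ∂bcd = cd − bd + bc.
As a 27×18 matrix over Z this has rank 18, with invariant factors (1,1,1,1,1,1,1,1,1,1,1,1,1,1,1,1,1,2).

Now H_k = ker ∂_k / im ∂_{k+1}, so:

  H_0: rank C_0 − rank ∂_1 = 9 − 8 = 1, and the invariant factors of ∂_1 are all 1, so H_0 = Z.
  H_1: rank ker ∂_1 − rank ∂_2 = (27 − 8) − 18 = 1, and ∂_2 has invariant factor 2 > 1, so H_1 = Z ⊕ Z/2Z.
  H_2: rank ker ∂_2 − rank ∂_3 = (18 − 18) − 0 = 0, and there is no ∂_3, so H_2 = 0.

As a check, the Euler characteristic is 9 − 27 + 18 = 0, which agrees with 1 − 1 + 0 = 0.
(K is a triangulation of the Klein bottle.)

H_0 ≅ Z,  H_1 ≅ Z ⊕ Z/2Z,  H_2 = 0.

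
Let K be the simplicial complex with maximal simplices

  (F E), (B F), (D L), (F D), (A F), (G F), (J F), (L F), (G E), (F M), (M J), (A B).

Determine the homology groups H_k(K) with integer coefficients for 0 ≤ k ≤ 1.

Fix the vertex order A < B < D < E < F < G < J < L < M and write every simplex with vertices in increasing order. Then dim K = 1 and the simplices of K are:

  0-simplices (9): A, B, D, E, F, G, J, L, M
  1-simplices (12): AB, AF, BF, DF, DL, EF, EG, FG, FJ, FL, FM, JM

so the chain groups are C_0 ≅ Z^9, C_1 ≅ Z^12.

Boundary ∂_1: C_1 → C_0 sends each edge [p,q] (with p < q) to q − p.
The 9×12 boundary matrix has rank 8 and Smith normal form diag(1,1,1,1,1,1,1,1).

Reading off H_k = ker ∂_k / im ∂_{k+1}:

  H_0: rank C_0 − rank ∂_1 = 9 − 8 = 1, and the invariant factors of ∂_1 are all 1, so H_0 ≅ Z.
  H_1: rank ker ∂_1 − rank ∂_2 = (12 − 8) − 0 = 4, and there is no ∂_2, so H_1 ≅ Z^4.

H_0 ≅ Z,  H_1 ≅ Z^4.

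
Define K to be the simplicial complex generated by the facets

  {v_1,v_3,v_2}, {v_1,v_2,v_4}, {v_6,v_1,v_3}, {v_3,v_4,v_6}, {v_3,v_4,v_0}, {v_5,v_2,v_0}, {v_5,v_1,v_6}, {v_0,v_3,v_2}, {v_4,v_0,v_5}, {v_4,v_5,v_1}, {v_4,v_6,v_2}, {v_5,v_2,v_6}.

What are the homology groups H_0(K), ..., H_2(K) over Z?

Fix the vertex order v_0 < v_1 < v_2 < v_3 < v_4 < v_5 < v_6 and write every simplex with vertices in increasing order. Then dim K = 2 and the simplices of K are:

  0-simplices (7): [v_0], [v_1], [v_2], [v_3], [v_4], [v_5], [v_6]
  1-simplices (18): (18 of them)
  2-simplices (12): (12 of them)

Hence C_0 ≅ Z^7, C_1 ≅ Z^18, C_2 ≅ Z^12.

Boundary ∂_1: C_1 → C_0 is given by ∂[p,q] = [q] − [p].
This gives a 7×18 integer matrix of rank 6; reducing to Smith normal form yields diagonal entries (1,1,1,1,1,1).

∂_2: C_2 → C_1 sends each 2-simplex [p,q,r] to [q,r] − [p,r] + [p,q]. For instance
  ∂[v_3,v_4,v_6] = [v_4,v_6] − [v_3,v_6] + [v_3,v_4],
  ∂[v_1,v_5,v_6] = [v_5,v_6] − [v_1,v_6] + [v_1,v_5].
The resulting 18×12 matrix has rank 12, and its Smith normal form has invariant factors (1,1,1,1,1,1,1,1,1,1,1,2).

Computing H_k = (kernel of ∂_k) / (image of ∂_{k+1}):

  H_0: rank C_0 − rank ∂_1 = 7 − 6 = 1, and the invariant factors of ∂_1 are all 1, so H_0 ≅ Z.
  H_1: rank ker ∂_1 − rank ∂_2 = (18 − 6) − 12 = 0, and ∂_2 has invariant factor 2 > 1, so H_1 ≅ Z/2.
  H_2: rank ker ∂_2 − rank ∂_3 = (12 − 12) − 0 = 0, and there is no ∂_3, so H_2 ≅ 0.

H_0 = Z,  H_1 = Z/2,  H_2 = 0.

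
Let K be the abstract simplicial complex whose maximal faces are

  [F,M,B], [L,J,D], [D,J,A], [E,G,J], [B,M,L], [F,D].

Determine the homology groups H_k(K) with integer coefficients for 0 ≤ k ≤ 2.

H_0 = Z,  H_1 = Z,  H_2 = 0.

Fix the vertex order A < B < D < E < F < G < J < L < M and write every simplex with vertices in increasing order. Then dim K = 2 and the simplices of K are:

  0-simplices (9): A, B, D, E, F, G, J, L, M
  1-simplices (14): AD, AJ, BF, BL, BM, DF, DJ, DL, EG, EJ, FM, GJ, JL, LM
  2-simplices (5): ADJ, BFM, BLM, DJL, EGJ

Hence C_0 ≅ Z^9, C_1 ≅ Z^14, C_2 ≅ Z^5.

Boundary ∂_1: C_1 → C_0 sends each edge [p,q] (with p < q) to q − p. For instance
  ∂DF = F − D.
This gives a 9×14 integer matrix of rank 8; reducing to Smith normal form yields diagonal entries (1,1,1,1,1,1,1,1).

∂_2: C_2 → C_1 acts by ∂[p,q,r] = [q,r] − [p,r] + [p,q]. For instance
  ∂BLM = LM − BM + BL,
  ∂EGJ = GJ − EJ + EG.
This gives a 14×5 integer matrix of rank 5; reducing to Smith normal form yields diagonal entries (1,1,1,1,1).

Computing H_k = (kernel of ∂_k) / (image of ∂_{k+1}):

  H_0: rank C_0 − rank ∂_1 = 9 − 8 = 1, and the invariant factors of ∂_1 are all 1, so H_0 = Z.
  H_1: rank ker ∂_1 − rank ∂_2 = (14 − 8) − 5 = 1, and the invariant factors of ∂_2 are all 1, so H_1 = Z.
  H_2: rank ker ∂_2 − rank ∂_3 = (5 − 5) − 0 = 0, and there is no ∂_3, so H_2 = 0.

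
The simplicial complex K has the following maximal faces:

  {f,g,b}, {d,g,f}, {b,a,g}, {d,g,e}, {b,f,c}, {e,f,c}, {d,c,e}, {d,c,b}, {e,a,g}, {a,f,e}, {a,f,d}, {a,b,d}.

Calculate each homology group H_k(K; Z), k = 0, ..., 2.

H_0 ≅ Z,  H_1 ≅ Z/2Z,  H_2 = 0.

Take the total order a < b < c < d < e < f < g on the vertex set. Then K (dimension 2) consists of the simplices:

  0-simplices (7): a, b, c, d, e, f, g
  1-simplices (18): ab, ad, ae, af, ag, bc, bd, bf, bg, cd, ce, cf, de, df, dg, ef, eg, fg
  2-simplices (12): abd, abg, adf, aef, aeg, bcd, bcf, bfg, cde, cef, deg, dfg

giving chain groups C_0 ≅ Z^7, C_1 ≅ Z^18, C_2 ≅ Z^12.

Boundary ∂_1: C_1 → C_0 maps an edge to its endpoints' difference, ∂[p,q] = q − p. For instance
  ∂df = f − d.
The 7×18 boundary matrix has rank 6 and Smith normal form diag(1,1,1,1,1,1).

The boundary map ∂_2: C_2 → C_1 sends each 2-simplex [p,q,r] to [q,r] − [p,r] + [p,q]. For instance
  ∂aeg = eg − ag + ae,
  ∂deg = eg − dg + de.
The resulting 18×12 matrix has rank 12, and its Smith normal form has invariant factors (1,1,1,1,1,1,1,1,1,1,1,2).

Reading off H_k = ker ∂_k / im ∂_{k+1}:

  H_0: rank C_0 − rank ∂_1 = 7 − 6 = 1, and the invariant factors of ∂_1 are all 1, so H_0 = Z.
  H_1: rank ker ∂_1 − rank ∂_2 = (18 − 6) − 12 = 0, and ∂_2 has invariant factor 2 > 1, so H_1 = Z/2Z.
  H_2: rank ker ∂_2 − rank ∂_3 = (12 − 12) − 0 = 0, and there is no ∂_3, so H_2 = 0.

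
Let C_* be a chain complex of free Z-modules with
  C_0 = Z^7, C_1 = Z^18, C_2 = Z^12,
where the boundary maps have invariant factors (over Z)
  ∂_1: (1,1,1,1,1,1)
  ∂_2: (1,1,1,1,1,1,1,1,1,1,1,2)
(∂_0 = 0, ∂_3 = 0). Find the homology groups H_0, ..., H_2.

H_0: b_0 = 7 − 0 − 6 = 1; torsion from ∂_1 factors > 1: none. So H_0 ≅ Z.
H_1: b_1 = 18 − 6 − 12 = 0; torsion from ∂_2 factors > 1: [2]. So H_1 ≅ Z/2.
H_2: b_2 = 12 − 12 − 0 = 0; torsion from ∂_3 factors > 1: none. So H_2 ≅ 0.

H_0 ≅ Z,  H_1 ≅ Z/2,  H_2 = 0.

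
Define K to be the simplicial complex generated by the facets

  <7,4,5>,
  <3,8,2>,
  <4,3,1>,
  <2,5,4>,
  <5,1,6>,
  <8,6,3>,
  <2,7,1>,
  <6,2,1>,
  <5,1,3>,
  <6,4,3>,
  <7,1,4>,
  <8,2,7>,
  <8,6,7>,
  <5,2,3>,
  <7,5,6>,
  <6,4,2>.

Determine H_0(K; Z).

Fix the vertex order 1 < 2 < 3 < 4 < 5 < 6 < 7 < 8 and write every simplex with vertices in increasing order. Then dim K = 2 and the simplices of K are:

  0-simplices (8): [1], [2], [3], [4], [5], [6], [7], [8]
  1-simplices (24): (24 of them)
  2-simplices (16): [1,2,6], [1,2,7], [1,3,4], [1,3,5], [1,4,7], [1,5,6], [2,3,5], [2,3,8], [2,4,5], [2,4,6], [2,7,8], [3,4,6], [3,6,8], [4,5,7], [5,6,7], [6,7,8]

so the chain groups are C_0 ≅ Z^8, C_1 ≅ Z^24, C_2 ≅ Z^16.

The boundary map ∂_1: C_1 → C_0 maps an edge to its endpoints' difference, ∂[p,q] = q − p.
This gives a 8×24 integer matrix of rank 7; reducing to Smith normal form yields diagonal entries (1,1,1,1,1,1,1).

∂_2: C_2 → C_1 maps a triangle to the signed sum of its edges. For instance
  ∂[1,4,7] = [4,7] − [1,7] + [1,4],
  ∂[5,6,7] = [6,7] − [5,7] + [5,6].
The resulting 24×16 matrix has rank 15, and its Smith normal form has invariant factors (1,1,1,1,1,1,1,1,1,1,1,1,1,1,1).

Reading off H_k = ker ∂_k / im ∂_{k+1}:

  H_0: rank C_0 − rank ∂_1 = 8 − 7 = 1, and the invariant factors of ∂_1 are all 1, so H_0 = Z.

H_0 = Z.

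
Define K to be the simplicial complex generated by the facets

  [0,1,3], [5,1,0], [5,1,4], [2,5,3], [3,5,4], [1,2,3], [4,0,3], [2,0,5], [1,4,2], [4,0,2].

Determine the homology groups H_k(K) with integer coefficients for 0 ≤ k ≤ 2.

Fix the vertex order 0 < 1 < 2 < 3 < 4 < 5 and write every simplex with vertices in increasing order. Then dim K = 2 and the simplices of K are:

  0-simplices (6): [0], [1], [2], [3], [4], [5]
  1-simplices (15): [0,1], [0,2], [0,3], [0,4], [0,5], [1,2], [1,3], [1,4], [1,5], [2,3], [2,4], [2,5], [3,4], [3,5], [4,5]
  2-simplices (10): [0,1,3], [0,1,5], [0,2,4], [0,2,5], [0,3,4], [1,2,3], [1,2,4], [1,4,5], [2,3,5], [3,4,5]

giving chain groups C_0 ≅ Z^6, C_1 ≅ Z^15, C_2 ≅ Z^10.

∂_1: C_1 → C_0 is given by ∂[p,q] = [q] − [p].
This gives a 6×15 integer matrix of rank 5; reducing to Smith normal form yields diagonal entries (1,1,1,1,1).

∂_2: C_2 → C_1 sends each 2-simplex [p,q,r] to [q,r] − [p,r] + [p,q]. For instance
  ∂[0,2,4] = [2,4] − [0,4] + [0,2],
  ∂[1,2,4] = [2,4] − [1,4] + [1,2].
As a 15×10 matrix over Z this has rank 10, with invariant factors (1,1,1,1,1,1,1,1,1,2).

Computing H_k = (kernel of ∂_k) / (image of ∂_{k+1}):

  H_0: rank C_0 − rank ∂_1 = 6 − 5 = 1, and the invariant factors of ∂_1 are all 1, so H_0 = Z.
  H_1: rank ker ∂_1 − rank ∂_2 = (15 − 5) − 10 = 0, and ∂_2 has invariant factor 2 > 1, so H_1 = Z/2.
  H_2: rank ker ∂_2 − rank ∂_3 = (10 − 10) − 0 = 0, and there is no ∂_3, so H_2 = 0.

As a check, the Euler characteristic is 6 − 15 + 10 = 1, which agrees with 1 − 0 + 0 = 1.

H_0 ≅ Z,  H_1 ≅ Z/2,  H_2 = 0.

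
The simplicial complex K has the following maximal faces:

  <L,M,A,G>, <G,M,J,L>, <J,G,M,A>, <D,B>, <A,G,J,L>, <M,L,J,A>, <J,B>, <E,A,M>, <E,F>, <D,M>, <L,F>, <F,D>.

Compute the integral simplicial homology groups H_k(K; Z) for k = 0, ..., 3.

H_0 ≅ Z,  H_1 ≅ Z^3,  H_2 = 0,  H_3 ≅ Z.

Order the vertices as A < B < D < E < F < G < J < L < M. Listing each simplex with vertices in this order, K has dimension 3 with simplices:

  0-simplices (9): A, B, D, E, F, G, J, L, M
  1-simplices (18): AE, AG, AJ, AL, AM, BD, BJ, DF, DM, EF, EM, FL, GJ, GL, GM, JL, JM, LM
  2-simplices (11): AEM, AGJ, AGL, AGM, AJL, AJM, ALM, GJL, GJM, GLM, JLM
  3-simplices (5): AGJL, AGJM, AGLM, AJLM, GJLM

giving chain groups C_0 ≅ Z^9, C_1 ≅ Z^18, C_2 ≅ Z^11, C_3 ≅ Z^5.

The boundary map ∂_1: C_1 → C_0 is given by ∂[p,q] = [q] − [p]. For instance
  ∂GL = L − G.
The 9×18 boundary matrix has rank 8 and Smith normal form diag(1,1,1,1,1,1,1,1).

Boundary ∂_2: C_2 → C_1 sends each 2-simplex [p,q,r] to [q,r] − [p,r] + [p,q]. For instance
  ∂GJM = JM − GM + GJ,
  ∂JLM = LM − JM + JL.
The 18×11 boundary matrix has rank 7 and Smith normal form diag(1,1,1,1,1,1,1).

The boundary map ∂_3: C_3 → C_2 sends each 3-simplex σ to the alternating sum Σ_i (−1)^i (σ with its i-th vertex removed). For instance
  ∂AGJL = GJL − AJL + AGL − AGJ,
  ∂AGLM = GLM − ALM + AGM − AGL.
As a 11×5 matrix over Z this has rank 4, with invariant factors (1,1,1,1).

Computing H_k = (kernel of ∂_k) / (image of ∂_{k+1}):

  H_0: rank C_0 − rank ∂_1 = 9 − 8 = 1, and the invariant factors of ∂_1 are all 1, so H_0 ≅ Z.
  H_1: rank ker ∂_1 − rank ∂_2 = (18 − 8) − 7 = 3, and the invariant factors of ∂_2 are all 1, so H_1 ≅ Z^3.
  H_2: rank ker ∂_2 − rank ∂_3 = (11 − 7) − 4 = 0, and the invariant factors of ∂_3 are all 1, so H_2 ≅ 0.
  H_3: rank ker ∂_3 − rank ∂_4 = (5 − 4) − 0 = 1, and there is no ∂_4, so H_3 ≅ Z.

As a check, the Euler characteristic is 9 − 18 + 11 − 5 = -3, which agrees with 1 − 3 + 0 − 1 = -3.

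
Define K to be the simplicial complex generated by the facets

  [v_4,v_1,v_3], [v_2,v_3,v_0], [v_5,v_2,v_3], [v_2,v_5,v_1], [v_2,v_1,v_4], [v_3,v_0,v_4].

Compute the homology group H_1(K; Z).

K has 6 vertices, 12 edges, 6 triangles.
rank ∂_1 = 5, rank ∂_2 = 6 ⇒ b_1 = 12 − 5 − 6 = 1; all invariant factors of ∂_2 are 1 so no torsion. So H_1 ≅ Z.

H_1 = Z.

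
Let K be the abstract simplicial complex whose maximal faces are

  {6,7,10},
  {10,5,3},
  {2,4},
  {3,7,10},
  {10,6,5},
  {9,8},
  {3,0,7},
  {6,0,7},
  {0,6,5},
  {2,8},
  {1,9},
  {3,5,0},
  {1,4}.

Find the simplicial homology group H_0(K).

We work with the vertex ordering 0 < 1 < 2 < 3 < 4 < 5 < 6 < 7 < 8 < 9 < 10. The simplices of K, each written with vertices in increasing order, are:

  0-simplices (11): [0], [1], [2], [3], [4], [5], [6], [7], [8], [9], [10]
  1-simplices (17): [0,3], [0,5], [0,6], [0,7], [1,4], [1,9], [2,4], [2,8], [3,5], [3,7], [3,10], [5,6], [5,10], [6,7], [6,10], [7,10], [8,9]
  2-simplices (8): [0,3,5], [0,3,7], [0,5,6], [0,6,7], [3,5,10], [3,7,10], [5,6,10], [6,7,10]

Hence C_0 ≅ Z^11, C_1 ≅ Z^17, C_2 ≅ Z^8.

∂_1: C_1 → C_0 is given by ∂[p,q] = [q] − [p]. For instance
  ∂[0,6] = [6] − [0].
The resulting 11×17 matrix has rank 9, and its Smith normal form has invariant factors (1,1,1,1,1,1,1,1,1).

Boundary ∂_2: C_2 → C_1 sends each 2-simplex [p,q,r] to [q,r] − [p,r] + [p,q]. For instance
  ∂[0,3,7] = [3,7] − [0,7] + [0,3],
  ∂[0,5,6] = [5,6] − [0,6] + [0,5].
The resulting 17×8 matrix has rank 7, and its Smith normal form has invariant factors (1,1,1,1,1,1,1).

Computing H_k = (kernel of ∂_k) / (image of ∂_{k+1}):

  H_0: rank C_0 − rank ∂_1 = 11 − 9 = 2, and the invariant factors of ∂_1 are all 1, so H_0 ≅ Z^2.

(K is a triangulation of the disjoint union of the circle S^1 and the 2-sphere S^2.)

H_0 = Z^2.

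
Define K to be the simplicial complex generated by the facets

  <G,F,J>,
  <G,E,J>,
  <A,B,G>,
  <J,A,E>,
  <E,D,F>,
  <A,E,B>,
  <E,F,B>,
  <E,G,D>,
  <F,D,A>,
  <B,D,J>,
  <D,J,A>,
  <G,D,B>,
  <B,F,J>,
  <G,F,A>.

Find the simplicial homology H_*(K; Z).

Fix the vertex order A < B < D < E < F < G < J and write every simplex with vertices in increasing order. Then dim K = 2 and the simplices of K are:

  0-simplices (7): A, B, D, E, F, G, J
  1-simplices (21): AB, AD, AE, AF, AG, AJ, BD, BE, BF, BG, BJ, DE, DF, DG, DJ, EF, EG, EJ, FG, FJ, GJ
  2-simplices (14): ABE, ABG, ADF, ADJ, AEJ, AFG, BDG, BDJ, BEF, BFJ, DEF, DEG, EGJ, FGJ

Hence C_0 ≅ Z^7, C_1 ≅ Z^21, C_2 ≅ Z^14.

Boundary ∂_1: C_1 → C_0 sends each edge [p,q] (with p < q) to q − p. For instance
  ∂EG = G − E.
The resulting 7×21 matrix has rank 6, and its Smith normal form has invariant factors (1,1,1,1,1,1).

∂_2: C_2 → C_1 maps a triangle to the signed sum of its edges. For instance
  ∂BDJ = DJ − BJ + BD,
  ∂BDG = DG − BG + BD.
The resulting 21×14 matrix has rank 13, and its Smith normal form has invariant factors (1,1,1,1,1,1,1,1,1,1,1,1,1).

Now H_k = ker ∂_k / im ∂_{k+1}, so:

  H_0: rank C_0 − rank ∂_1 = 7 − 6 = 1, and the invariant factors of ∂_1 are all 1, so H_0 ≅ Z.
  H_1: rank ker ∂_1 − rank ∂_2 = (21 − 6) − 13 = 2, and the invariant factors of ∂_2 are all 1, so H_1 ≅ Z^2.
  H_2: rank ker ∂_2 − rank ∂_3 = (14 − 13) − 0 = 1, and there is no ∂_3, so H_2 ≅ Z.

As a check, the Euler characteristic is 7 − 21 + 14 = 0, which agrees with 1 − 2 + 1 = 0.

H_0 ≅ Z,  H_1 ≅ Z^2,  H_2 ≅ Z.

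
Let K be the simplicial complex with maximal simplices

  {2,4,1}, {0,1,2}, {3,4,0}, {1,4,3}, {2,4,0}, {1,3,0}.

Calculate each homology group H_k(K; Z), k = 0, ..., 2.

K has 5 vertices, 9 edges, 6 triangles.
rank ∂_0 = 0, rank ∂_1 = 4 ⇒ b_0 = 5 − 0 − 4 = 1; all invariant factors of ∂_1 are 1 so no torsion. So H_0 ≅ Z.
rank ∂_1 = 4, rank ∂_2 = 5 ⇒ b_1 = 9 − 4 − 5 = 0; all invariant factors of ∂_2 are 1 so no torsion. So H_1 ≅ 0.
rank ∂_2 = 5, rank ∂_3 = 0 ⇒ b_2 = 6 − 5 − 0 = 1. So H_2 ≅ Z.

H_0 ≅ Z,  H_1 = 0,  H_2 ≅ Z.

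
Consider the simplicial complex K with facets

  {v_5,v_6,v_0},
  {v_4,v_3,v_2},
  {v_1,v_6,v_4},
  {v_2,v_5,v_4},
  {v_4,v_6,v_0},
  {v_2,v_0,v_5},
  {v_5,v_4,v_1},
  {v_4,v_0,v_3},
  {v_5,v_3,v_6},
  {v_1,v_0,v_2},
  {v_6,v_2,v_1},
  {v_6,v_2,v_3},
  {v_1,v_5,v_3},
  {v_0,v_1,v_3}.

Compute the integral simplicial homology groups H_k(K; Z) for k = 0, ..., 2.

Take the total order v_0 < v_1 < v_2 < v_3 < v_4 < v_5 < v_6 on the vertex set. Then K (dimension 2) consists of the simplices:

  0-simplices (7): [v_0], [v_1], [v_2], [v_3], [v_4], [v_5], [v_6]
  1-simplices (21): (21 of them)
  2-simplices (14): (14 of them)

Hence C_0 ≅ Z^7, C_1 ≅ Z^21, C_2 ≅ Z^14.

∂_1: C_1 → C_0 maps an edge to its endpoints' difference, ∂[p,q] = q − p.
As a 7×21 matrix over Z this has rank 6, with invariant factors (1,1,1,1,1,1).

Boundary ∂_2: C_2 → C_1 sends each 2-simplex [p,q,r] to [q,r] − [p,r] + [p,q]. For instance
  ∂[v_1,v_4,v_5] = [v_4,v_5] − [v_1,v_5] + [v_1,v_4],
  ∂[v_1,v_2,v_6] = [v_2,v_6] − [v_1,v_6] + [v_1,v_2].
As a 21×14 matrix over Z this has rank 13, with invariant factors (1,1,1,1,1,1,1,1,1,1,1,1,1).

Computing H_k = (kernel of ∂_k) / (image of ∂_{k+1}):

  H_0: rank C_0 − rank ∂_1 = 7 − 6 = 1, and the invariant factors of ∂_1 are all 1, so H_0 = Z.
  H_1: rank ker ∂_1 − rank ∂_2 = (21 − 6) − 13 = 2, and the invariant factors of ∂_2 are all 1, so H_1 = Z^2.
  H_2: rank ker ∂_2 − rank ∂_3 = (14 − 13) − 0 = 1, and there is no ∂_3, so H_2 = Z.

(K is a triangulation of the torus T^2.)

H_0 ≅ Z,  H_1 ≅ Z^2,  H_2 ≅ Z.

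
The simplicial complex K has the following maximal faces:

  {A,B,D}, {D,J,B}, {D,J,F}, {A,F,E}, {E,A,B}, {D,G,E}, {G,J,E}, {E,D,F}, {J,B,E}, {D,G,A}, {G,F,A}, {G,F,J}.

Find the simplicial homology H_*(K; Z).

Order the vertices as A < B < D < E < F < G < J. Listing each simplex with vertices in this order, K has dimension 2 with simplices:

  0-simplices (7): A, B, D, E, F, G, J
  1-simplices (18): AB, AD, AE, AF, AG, BD, BE, BJ, DE, DF, DG, DJ, EF, EG, EJ, FG, FJ, GJ
  2-simplices (12): ABD, ABE, ADG, AEF, AFG, BDJ, BEJ, DEF, DEG, DFJ, EGJ, FGJ

so the chain groups are C_0 ≅ Z^7, C_1 ≅ Z^18, C_2 ≅ Z^12.

∂_1: C_1 → C_0 is given by ∂[p,q] = [q] − [p]. For instance
  ∂BD = D − B.
The resulting 7×18 matrix has rank 6, and its Smith normal form has invariant factors (1,1,1,1,1,1).

The boundary map ∂_2: C_2 → C_1 acts by ∂[p,q,r] = [q,r] − [p,r] + [p,q]. For instance
  ∂DFJ = FJ − DJ + DF,
  ∂EGJ = GJ − EJ + EG.
The resulting 18×12 matrix has rank 12, and its Smith normal form has invariant factors (1,1,1,1,1,1,1,1,1,1,1,2).

Reading off H_k = ker ∂_k / im ∂_{k+1}:

  H_0: rank C_0 − rank ∂_1 = 7 − 6 = 1, and the invariant factors of ∂_1 are all 1, so H_0 ≅ Z.
  H_1: rank ker ∂_1 − rank ∂_2 = (18 − 6) − 12 = 0, and ∂_2 has invariant factor 2 > 1, so H_1 ≅ Z/2.
  H_2: rank ker ∂_2 − rank ∂_3 = (12 − 12) − 0 = 0, and there is no ∂_3, so H_2 ≅ 0.

As a check, the Euler characteristic is 7 − 18 + 12 = 1, which agrees with 1 − 0 + 0 = 1.

H_0 = Z,  H_1 = Z/2,  H_2 = 0.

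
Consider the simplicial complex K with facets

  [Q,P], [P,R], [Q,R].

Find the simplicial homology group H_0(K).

H_0 ≅ Z.

Order the vertices as P < Q < R. Listing each simplex with vertices in this order, K has dimension 1 with simplices:

  0-simplices (3): P, Q, R
  1-simplices (3): PQ, PR, QR

giving chain groups C_0 ≅ Z^3, C_1 ≅ Z^3.

∂_1: C_1 → C_0 is given by ∂[p,q] = [q] − [p].
The resulting 3×3 matrix has rank 2, and its Smith normal form has invariant factors (1,1).

Reading off H_k = ker ∂_k / im ∂_{k+1}:

  H_0: rank C_0 − rank ∂_1 = 3 − 2 = 1, and the invariant factors of ∂_1 are all 1, so H_0 ≅ Z.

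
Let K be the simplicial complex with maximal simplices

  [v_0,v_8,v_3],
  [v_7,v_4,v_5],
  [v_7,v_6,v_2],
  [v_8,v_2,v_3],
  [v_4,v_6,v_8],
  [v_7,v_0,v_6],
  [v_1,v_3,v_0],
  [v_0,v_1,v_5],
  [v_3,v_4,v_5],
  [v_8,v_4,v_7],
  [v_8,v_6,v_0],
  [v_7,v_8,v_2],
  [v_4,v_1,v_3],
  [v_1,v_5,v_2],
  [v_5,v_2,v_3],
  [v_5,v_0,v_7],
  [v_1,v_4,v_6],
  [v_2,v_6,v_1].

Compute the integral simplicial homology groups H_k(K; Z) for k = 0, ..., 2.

H_0 = Z,  H_1 = Z ⊕ Z_2,  H_2 = 0.

Order the vertices as v_0 < v_1 < v_2 < v_3 < v_4 < v_5 < v_6 < v_7 < v_8. Listing each simplex with vertices in this order, K has dimension 2 with simplices:

  0-simplices (9): [v_0], [v_1], [v_2], [v_3], [v_4], [v_5], [v_6], [v_7], [v_8]
  1-simplices (27): (27 of them)
  2-simplices (18): (18 of them)

giving chain groups C_0 ≅ Z^9, C_1 ≅ Z^27, C_2 ≅ Z^18.

The boundary map ∂_1: C_1 → C_0 maps an edge to its endpoints' difference, ∂[p,q] = q − p. For instance
  ∂[v_3,v_4] = [v_4] − [v_3].
As a 9×27 matrix over Z this has rank 8, with invariant factors (1,1,1,1,1,1,1,1).

The boundary map ∂_2: C_2 → C_1 sends each 2-simplex [p,q,r] to [q,r] − [p,r] + [p,q]. For instance
  ∂[v_2,v_7,v_8] = [v_7,v_8] − [v_2,v_8] + [v_2,v_7],
  ∂[v_1,v_2,v_5] = [v_2,v_5] − [v_1,v_5] + [v_1,v_2].
As a 27×18 matrix over Z this has rank 18, with invariant factors (1,1,1,1,1,1,1,1,1,1,1,1,1,1,1,1,1,2).

From H_k ≅ ker(∂_k) / im(∂_{k+1}) we obtain:

  H_0: rank C_0 − rank ∂_1 = 9 − 8 = 1, and the invariant factors of ∂_1 are all 1, so H_0 ≅ Z.
  H_1: rank ker ∂_1 − rank ∂_2 = (27 − 8) − 18 = 1, and ∂_2 has invariant factor 2 > 1, so H_1 ≅ Z ⊕ Z_2.
  H_2: rank ker ∂_2 − rank ∂_3 = (18 − 18) − 0 = 0, and there is no ∂_3, so H_2 ≅ 0.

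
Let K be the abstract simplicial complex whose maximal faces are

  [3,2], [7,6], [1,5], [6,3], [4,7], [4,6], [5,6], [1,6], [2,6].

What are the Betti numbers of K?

Take the total order 1 < 2 < 3 < 4 < 5 < 6 < 7 on the vertex set. Then K (dimension 1) consists of the simplices:

  0-simplices (7): [1], [2], [3], [4], [5], [6], [7]
  1-simplices (9): [1,5], [1,6], [2,3], [2,6], [3,6], [4,6], [4,7], [5,6], [6,7]

Hence C_0 ≅ Z^7, C_1 ≅ Z^9.

Boundary ∂_1: C_1 → C_0 is given by ∂[p,q] = [q] − [p]. For instance
  ∂[1,6] = [6] − [1].
This gives a 7×9 integer matrix of rank 6; reducing to Smith normal form yields diagonal entries (1,1,1,1,1,1).

From H_k ≅ ker(∂_k) / im(∂_{k+1}) we obtain:

  H_0: rank C_0 − rank ∂_1 = 7 − 6 = 1, and the invariant factors of ∂_1 are all 1, so H_0 = Z.
  H_1: rank ker ∂_1 − rank ∂_2 = (9 − 6) − 0 = 3, and there is no ∂_2, so H_1 = Z^3.

(K is a triangulation of a wedge of 3 circles.)

Hence the Betti numbers are b_0 = 1, b_1 = 3.

b_0 = 1, b_1 = 3.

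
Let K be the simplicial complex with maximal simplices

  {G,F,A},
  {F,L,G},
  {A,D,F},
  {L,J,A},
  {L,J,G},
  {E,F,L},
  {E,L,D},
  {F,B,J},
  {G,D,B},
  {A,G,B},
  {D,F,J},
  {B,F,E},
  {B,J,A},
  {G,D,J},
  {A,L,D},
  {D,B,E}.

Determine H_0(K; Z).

Take the total order A < B < D < E < F < G < J < L on the vertex set. Then K (dimension 2) consists of the simplices:

  0-simplices (8): A, B, D, E, F, G, J, L
  1-simplices (24): AB, AD, AF, AG, AJ, AL, BD, BE, BF, BG, BJ, DE, DF, DG, DJ, DL, EF, EL, FG, FJ, FL, GJ, GL, JL
  2-simplices (16): ABG, ABJ, ADF, ADL, AFG, AJL, BDE, BDG, BEF, BFJ, DEL, DFJ, DGJ, EFL, FGL, GJL

Hence C_0 ≅ Z^8, C_1 ≅ Z^24, C_2 ≅ Z^16.

The boundary map ∂_1: C_1 → C_0 maps an edge to its endpoints' difference, ∂[p,q] = q − p. For instance
  ∂BE = E − B.
As a 8×24 matrix over Z this has rank 7, with invariant factors (1,1,1,1,1,1,1).

Boundary ∂_2: C_2 → C_1 acts by ∂[p,q,r] = [q,r] − [p,r] + [p,q]. For instance
  ∂AFG = FG − AG + AF,
  ∂GJL = JL − GL + GJ.
The 24×16 boundary matrix has rank 15 and Smith normal form diag(1,1,1,1,1,1,1,1,1,1,1,1,1,1,1).

Now H_k = ker ∂_k / im ∂_{k+1}, so:

  H_0: rank C_0 − rank ∂_1 = 8 − 7 = 1, and the invariant factors of ∂_1 are all 1, so H_0 ≅ Z.

H_0 ≅ Z.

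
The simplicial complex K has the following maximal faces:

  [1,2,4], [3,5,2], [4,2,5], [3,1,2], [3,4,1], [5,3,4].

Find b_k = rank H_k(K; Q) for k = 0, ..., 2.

b_0 = 1, b_1 = 0, b_2 = 1.

Order the vertices as 1 < 2 < 3 < 4 < 5. Listing each simplex with vertices in this order, K has dimension 2 with simplices:

  0-simplices (5): [1], [2], [3], [4], [5]
  1-simplices (9): [1,2], [1,3], [1,4], [2,3], [2,4], [2,5], [3,4], [3,5], [4,5]
  2-simplices (6): [1,2,3], [1,2,4], [1,3,4], [2,3,5], [2,4,5], [3,4,5]

so the chain groups are C_0 ≅ Z^5, C_1 ≅ Z^9, C_2 ≅ Z^6.

Boundary ∂_1: C_1 → C_0 maps an edge to its endpoints' difference, ∂[p,q] = q − p. For instance
  ∂[4,5] = [5] − [4].
As a 5×9 matrix over Z this has rank 4, with invariant factors (1,1,1,1).

Boundary ∂_2: C_2 → C_1 sends each 2-simplex [p,q,r] to [q,r] − [p,r] + [p,q]. For instance
  ∂[2,3,5] = [3,5] − [2,5] + [2,3],
  ∂[3,4,5] = [4,5] − [3,5] + [3,4].
The resulting 9×6 matrix has rank 5, and its Smith normal form has invariant factors (1,1,1,1,1).

Reading off H_k = ker ∂_k / im ∂_{k+1}:

  H_0: rank C_0 − rank ∂_1 = 5 − 4 = 1, and the invariant factors of ∂_1 are all 1, so H_0 ≅ Z.
  H_1: rank ker ∂_1 − rank ∂_2 = (9 − 4) − 5 = 0, and the invariant factors of ∂_2 are all 1, so H_1 ≅ 0.
  H_2: rank ker ∂_2 − rank ∂_3 = (6 − 5) − 0 = 1, and there is no ∂_3, so H_2 ≅ Z.

Hence the Betti numbers are b_0 = 1, b_1 = 0, b_2 = 1.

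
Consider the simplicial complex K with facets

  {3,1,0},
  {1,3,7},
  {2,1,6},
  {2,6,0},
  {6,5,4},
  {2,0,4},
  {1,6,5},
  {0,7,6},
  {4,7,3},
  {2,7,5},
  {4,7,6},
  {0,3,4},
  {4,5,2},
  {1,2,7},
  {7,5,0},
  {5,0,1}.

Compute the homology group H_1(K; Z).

Take the total order 0 < 1 < 2 < 3 < 4 < 5 < 6 < 7 on the vertex set. Then K (dimension 2) consists of the simplices:

  0-simplices (8): [0], [1], [2], [3], [4], [5], [6], [7]
  1-simplices (24): (24 of them)
  2-simplices (16): [0,1,3], [0,1,5], [0,2,4], [0,2,6], [0,3,4], [0,5,7], [0,6,7], [1,2,6], [1,2,7], [1,3,7], [1,5,6], [2,4,5], [2,5,7], [3,4,7], [4,5,6], [4,6,7]

Hence C_0 ≅ Z^8, C_1 ≅ Z^24, C_2 ≅ Z^16.

The boundary map ∂_1: C_1 → C_0 is given by ∂[p,q] = [q] − [p]. For instance
  ∂[2,7] = [7] − [2].
The 8×24 boundary matrix has rank 7 and Smith normal form diag(1,1,1,1,1,1,1).

∂_2: C_2 → C_1 sends each 2-simplex [p,q,r] to [q,r] − [p,r] + [p,q]. For instance
  ∂[4,6,7] = [6,7] − [4,7] + [4,6],
  ∂[0,5,7] = [5,7] − [0,7] + [0,5].
As a 24×16 matrix over Z this has rank 15, with invariant factors (1,1,1,1,1,1,1,1,1,1,1,1,1,1,1).

Computing H_k = (kernel of ∂_k) / (image of ∂_{k+1}):

  H_1: rank ker ∂_1 − rank ∂_2 = (24 − 7) − 15 = 2, and the invariant factors of ∂_2 are all 1, so H_1 = Z^2.

H_1 = Z^2.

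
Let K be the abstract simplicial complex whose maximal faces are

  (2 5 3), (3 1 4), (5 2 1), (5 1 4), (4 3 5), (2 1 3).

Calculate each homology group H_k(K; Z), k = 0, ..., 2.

K has 5 vertices, 9 edges, 6 triangles.
rank ∂_0 = 0, rank ∂_1 = 4 ⇒ b_0 = 5 − 0 − 4 = 1; all invariant factors of ∂_1 are 1 so no torsion. So H_0 ≅ Z.
rank ∂_1 = 4, rank ∂_2 = 5 ⇒ b_1 = 9 − 4 − 5 = 0; all invariant factors of ∂_2 are 1 so no torsion. So H_1 ≅ 0.
rank ∂_2 = 5, rank ∂_3 = 0 ⇒ b_2 = 6 − 5 − 0 = 1. So H_2 ≅ Z.

H_0 = Z,  H_1 = 0,  H_2 = Z.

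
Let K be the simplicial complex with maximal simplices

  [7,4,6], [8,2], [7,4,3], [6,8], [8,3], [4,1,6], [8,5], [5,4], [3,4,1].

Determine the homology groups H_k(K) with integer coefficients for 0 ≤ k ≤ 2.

Take the total order 1 < 2 < 3 < 4 < 5 < 6 < 7 < 8 on the vertex set. Then K (dimension 2) consists of the simplices:

  0-simplices (8): [1], [2], [3], [4], [5], [6], [7], [8]
  1-simplices (13): [1,3], [1,4], [1,6], [2,8], [3,4], [3,7], [3,8], [4,5], [4,6], [4,7], [5,8], [6,7], [6,8]
  2-simplices (4): [1,3,4], [1,4,6], [3,4,7], [4,6,7]

Hence C_0 ≅ Z^8, C_1 ≅ Z^13, C_2 ≅ Z^4.

Boundary ∂_1: C_1 → C_0 sends each edge [p,q] (with p < q) to q − p.
The resulting 8×13 matrix has rank 7, and its Smith normal form has invariant factors (1,1,1,1,1,1,1).

The boundary map ∂_2: C_2 → C_1 sends each 2-simplex [p,q,r] to [q,r] − [p,r] + [p,q]. For instance
  ∂[1,4,6] = [4,6] − [1,6] + [1,4],
  ∂[3,4,7] = [4,7] − [3,7] + [3,4].
This gives a 13×4 integer matrix of rank 4; reducing to Smith normal form yields diagonal entries (1,1,1,1).

From H_k ≅ ker(∂_k) / im(∂_{k+1}) we obtain:

  H_0: rank C_0 − rank ∂_1 = 8 − 7 = 1, and the invariant factors of ∂_1 are all 1, so H_0 = Z.
  H_1: rank ker ∂_1 − rank ∂_2 = (13 − 7) − 4 = 2, and the invariant factors of ∂_2 are all 1, so H_1 = Z^2.
  H_2: rank ker ∂_2 − rank ∂_3 = (4 − 4) − 0 = 0, and there is no ∂_3, so H_2 = 0.

H_0 ≅ Z,  H_1 ≅ Z^2,  H_2 = 0.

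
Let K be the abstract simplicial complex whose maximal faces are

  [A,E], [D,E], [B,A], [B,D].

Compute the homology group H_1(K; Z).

H_1 = Z.

K has 4 vertices, 4 edges.
rank ∂_1 = 3, rank ∂_2 = 0 ⇒ b_1 = 4 − 3 − 0 = 1. So H_1 = Z.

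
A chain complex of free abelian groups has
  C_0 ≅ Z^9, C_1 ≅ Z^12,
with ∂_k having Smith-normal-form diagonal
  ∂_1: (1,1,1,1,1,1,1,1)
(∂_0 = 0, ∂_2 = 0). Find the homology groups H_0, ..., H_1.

H_0 = Z,  H_1 = Z^4.

H_0: b_0 = 9 − 0 − 8 = 1; torsion from ∂_1 factors > 1: none. So H_0 = Z.
H_1: b_1 = 12 − 8 − 0 = 4; torsion from ∂_2 factors > 1: none. So H_1 = Z^4.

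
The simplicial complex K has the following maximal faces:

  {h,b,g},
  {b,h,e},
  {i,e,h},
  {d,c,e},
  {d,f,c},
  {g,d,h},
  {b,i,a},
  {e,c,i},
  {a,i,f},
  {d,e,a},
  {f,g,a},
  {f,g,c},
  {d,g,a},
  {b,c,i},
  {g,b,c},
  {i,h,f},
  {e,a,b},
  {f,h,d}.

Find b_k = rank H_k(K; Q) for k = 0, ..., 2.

b_0 = 1, b_1 = 1, b_2 = 0.

Order the vertices as a < b < c < d < e < f < g < h < i. Listing each simplex with vertices in this order, K has dimension 2 with simplices:

  0-simplices (9): a, b, c, d, e, f, g, h, i
  1-simplices (27): ab, ad, ae, af, ag, ai, bc, be, bg, bh, bi, cd, ce, cf, cg, ci, de, df, dg, dh, eh, ei, fg, fh, fi, gh, hi
  2-simplices (18): abe, abi, ade, adg, afg, afi, bcg, bci, beh, bgh, cde, cdf, cei, cfg, dfh, dgh, ehi, fhi

Hence C_0 ≅ Z^9, C_1 ≅ Z^27, C_2 ≅ Z^18.

The boundary map ∂_1: C_1 → C_0 maps an edge to its endpoints' difference, ∂[p,q] = q − p. For instance
  ∂df = f − d.
The 9×27 boundary matrix has rank 8 and Smith normal form diag(1,1,1,1,1,1,1,1).

The boundary map ∂_2: C_2 → C_1 sends each 2-simplex [p,q,r] to [q,r] − [p,r] + [p,q]. For instance
  ∂beh = eh − bh + be,
  ∂afg = fg − ag + af.
The resulting 27×18 matrix has rank 18, and its Smith normal form has invariant factors (1,1,1,1,1,1,1,1,1,1,1,1,1,1,1,1,1,2).

Now H_k = ker ∂_k / im ∂_{k+1}, so:

  H_0: rank C_0 − rank ∂_1 = 9 − 8 = 1, and the invariant factors of ∂_1 are all 1, so H_0 ≅ Z.
  H_1: rank ker ∂_1 − rank ∂_2 = (27 − 8) − 18 = 1, and ∂_2 has invariant factor 2 > 1, so H_1 ≅ Z ⊕ Z_2.
  H_2: rank ker ∂_2 − rank ∂_3 = (18 − 18) − 0 = 0, and there is no ∂_3, so H_2 ≅ 0.

Hence the Betti numbers are b_0 = 1, b_1 = 1, b_2 = 0.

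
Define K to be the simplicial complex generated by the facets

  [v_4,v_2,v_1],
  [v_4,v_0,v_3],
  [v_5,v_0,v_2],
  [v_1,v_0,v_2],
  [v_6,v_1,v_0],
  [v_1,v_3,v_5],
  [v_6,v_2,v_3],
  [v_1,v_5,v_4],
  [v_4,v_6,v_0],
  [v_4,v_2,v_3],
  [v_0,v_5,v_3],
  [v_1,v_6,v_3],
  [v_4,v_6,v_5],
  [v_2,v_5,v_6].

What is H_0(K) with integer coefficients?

Take the total order v_0 < v_1 < v_2 < v_3 < v_4 < v_5 < v_6 on the vertex set. Then K (dimension 2) consists of the simplices:

  0-simplices (7): [v_0], [v_1], [v_2], [v_3], [v_4], [v_5], [v_6]
  1-simplices (21): (21 of them)
  2-simplices (14): (14 of them)

Hence C_0 ≅ Z^7, C_1 ≅ Z^21, C_2 ≅ Z^14.

∂_1: C_1 → C_0 maps an edge to its endpoints' difference, ∂[p,q] = q − p. For instance
  ∂[v_5,v_6] = [v_6] − [v_5].
This gives a 7×21 integer matrix of rank 6; reducing to Smith normal form yields diagonal entries (1,1,1,1,1,1).

∂_2: C_2 → C_1 sends each 2-simplex [p,q,r] to [q,r] − [p,r] + [p,q]. For instance
  ∂[v_1,v_3,v_5] = [v_3,v_5] − [v_1,v_5] + [v_1,v_3],
  ∂[v_1,v_4,v_5] = [v_4,v_5] − [v_1,v_5] + [v_1,v_4].
The resulting 21×14 matrix has rank 13, and its Smith normal form has invariant factors (1,1,1,1,1,1,1,1,1,1,1,1,1).

Reading off H_k = ker ∂_k / im ∂_{k+1}:

  H_0: rank C_0 − rank ∂_1 = 7 − 6 = 1, and the invariant factors of ∂_1 are all 1, so H_0 = Z.

H_0 = Z.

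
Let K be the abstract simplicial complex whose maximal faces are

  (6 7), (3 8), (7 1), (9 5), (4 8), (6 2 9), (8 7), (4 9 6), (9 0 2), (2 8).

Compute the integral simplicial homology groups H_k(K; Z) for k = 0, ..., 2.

H_0 = Z,  H_1 = Z^2,  H_2 = 0.

K has 10 vertices, 14 edges, 3 triangles.
rank ∂_0 = 0, rank ∂_1 = 9 ⇒ b_0 = 10 − 0 − 9 = 1; all invariant factors of ∂_1 are 1 so no torsion. So H_0 ≅ Z.
rank ∂_1 = 9, rank ∂_2 = 3 ⇒ b_1 = 14 − 9 − 3 = 2; all invariant factors of ∂_2 are 1 so no torsion. So H_1 ≅ Z^2.
rank ∂_2 = 3, rank ∂_3 = 0 ⇒ b_2 = 3 − 3 − 0 = 0. So H_2 ≅ 0.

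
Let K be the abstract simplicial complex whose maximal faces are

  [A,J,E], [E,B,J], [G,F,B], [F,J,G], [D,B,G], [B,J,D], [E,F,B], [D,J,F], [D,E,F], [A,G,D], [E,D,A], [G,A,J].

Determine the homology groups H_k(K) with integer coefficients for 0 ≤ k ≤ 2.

We work with the vertex ordering A < B < D < E < F < G < J. The simplices of K, each written with vertices in increasing order, are:

  0-simplices (7): A, B, D, E, F, G, J
  1-simplices (18): AD, AE, AG, AJ, BD, BE, BF, BG, BJ, DE, DF, DG, DJ, EF, EJ, FG, FJ, GJ
  2-simplices (12): ADE, ADG, AEJ, AGJ, BDG, BDJ, BEF, BEJ, BFG, DEF, DFJ, FGJ

giving chain groups C_0 ≅ Z^7, C_1 ≅ Z^18, C_2 ≅ Z^12.

The boundary map ∂_1: C_1 → C_0 maps an edge to its endpoints' difference, ∂[p,q] = q − p. For instance
  ∂GJ = J − G.
As a 7×18 matrix over Z this has rank 6, with invariant factors (1,1,1,1,1,1).

Boundary ∂_2: C_2 → C_1 acts by ∂[p,q,r] = [q,r] − [p,r] + [p,q]. For instance
  ∂AGJ = GJ − AJ + AG,
  ∂BEF = EF − BF + BE.
The 18×12 boundary matrix has rank 12 and Smith normal form diag(1,1,1,1,1,1,1,1,1,1,1,2).

Computing H_k = (kernel of ∂_k) / (image of ∂_{k+1}):

  H_0: rank C_0 − rank ∂_1 = 7 − 6 = 1, and the invariant factors of ∂_1 are all 1, so H_0 ≅ Z.
  H_1: rank ker ∂_1 − rank ∂_2 = (18 − 6) − 12 = 0, and ∂_2 has invariant factor 2 > 1, so H_1 ≅ Z/2.
  H_2: rank ker ∂_2 − rank ∂_3 = (12 − 12) − 0 = 0, and there is no ∂_3, so H_2 ≅ 0.

H_0 ≅ Z,  H_1 ≅ Z/2,  H_2 = 0.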